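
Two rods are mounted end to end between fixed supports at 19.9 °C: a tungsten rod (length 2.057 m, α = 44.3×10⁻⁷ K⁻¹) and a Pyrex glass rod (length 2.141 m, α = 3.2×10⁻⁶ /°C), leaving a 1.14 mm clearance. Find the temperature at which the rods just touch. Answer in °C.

Gap closes when ΔL₁ + ΔL₂ = 1.14 mm = 1.14×10⁻³ m
(α₁L₁ + α₂L₂)ΔT = g
α₁L₁ + α₂L₂ = 44.3×10⁻⁷×2.057 + 3.2×10⁻⁶×2.141 = 1.596371×10⁻⁵ m/K
ΔT = 1.14×10⁻³ / 1.596371×10⁻⁵ = 71.412 K
T = 19.9 + 71.412 = 91.312 °C

T = 91.3 °C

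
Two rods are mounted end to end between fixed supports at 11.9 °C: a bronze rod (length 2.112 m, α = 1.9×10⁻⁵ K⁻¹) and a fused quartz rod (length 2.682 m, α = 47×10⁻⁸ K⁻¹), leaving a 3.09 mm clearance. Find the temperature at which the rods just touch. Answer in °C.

T = 86.6 °C

Gap closes when ΔL₁ + ΔL₂ = 3.09 mm = 3.09×10⁻³ m
(α₁L₁ + α₂L₂)ΔT = g
α₁L₁ + α₂L₂ = 1.9×10⁻⁵×2.112 + 47×10⁻⁸×2.682 = 4.138854×10⁻⁵ m/K
ΔT = 3.09×10⁻³ / 4.138854×10⁻⁵ = 74.658 K
T = 11.9 + 74.658 = 86.558 °C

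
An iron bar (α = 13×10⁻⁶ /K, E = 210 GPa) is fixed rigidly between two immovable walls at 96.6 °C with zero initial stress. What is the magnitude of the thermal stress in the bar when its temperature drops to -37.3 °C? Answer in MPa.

Fully constrained: the free strain ε = αΔT is blocked, so σ = Eε = EαΔT.
|ΔT| = 133.9 K
σ = 210×10⁹ × 13×10⁻⁶ × 133.9 = 3.66×10⁸ Pa

σ = 366 MPa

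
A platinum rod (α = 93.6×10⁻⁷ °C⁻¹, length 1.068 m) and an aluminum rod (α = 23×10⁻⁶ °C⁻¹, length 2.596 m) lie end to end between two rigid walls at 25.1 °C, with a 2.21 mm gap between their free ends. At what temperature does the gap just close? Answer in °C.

α₁L₁ = 9.99648×10⁻⁶ m/K, α₂L₂ = 5.9708×10⁻⁵ m/K → total 6.970448×10⁻⁵ m/K
ΔT = g/(α₁L₁+α₂L₂) = 2.21×10⁻³ / 6.970448×10⁻⁵ = 31.705 K
T = 25.1 + 31.705 = 56.805 °C

T = 56.8 °C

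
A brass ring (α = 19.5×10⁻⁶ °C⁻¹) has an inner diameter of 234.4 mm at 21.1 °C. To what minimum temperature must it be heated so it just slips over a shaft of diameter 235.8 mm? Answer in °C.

T = 327 °C

Required Δd = 235.8 − 234.4 = 1.4 mm
Δd = αd₀ΔT ⇒ ΔT = Δd/(αd₀) = 1.4 / (19.5×10⁻⁶ × 234.4) = 306.29 K
T_min = 21.1 + 306.29 = 327.39 °C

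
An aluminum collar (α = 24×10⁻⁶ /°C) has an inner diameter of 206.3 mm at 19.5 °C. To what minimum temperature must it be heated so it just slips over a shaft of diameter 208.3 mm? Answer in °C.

T = 423 °C

Required Δd = 208.3 − 206.3 = 2.0 mm
Δd = αd₀ΔT ⇒ ΔT = Δd/(αd₀) = 2.0 / (24×10⁻⁶ × 206.3) = 403.94 K
T_min = 19.5 + 403.94 = 423.44 °C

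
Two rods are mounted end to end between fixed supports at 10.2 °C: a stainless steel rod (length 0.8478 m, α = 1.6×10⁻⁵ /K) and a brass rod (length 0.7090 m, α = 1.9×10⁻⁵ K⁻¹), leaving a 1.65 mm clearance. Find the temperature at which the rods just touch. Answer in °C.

T = 71.2 °C

α₁L₁ = 1.35648×10⁻⁵ m/K, α₂L₂ = 1.3471×10⁻⁵ m/K → total 2.70358×10⁻⁵ m/K
ΔT = g/(α₁L₁+α₂L₂) = 1.65×10⁻³ / 2.70358×10⁻⁵ = 61.030 K
T = 10.2 + 61.030 = 71.230 °C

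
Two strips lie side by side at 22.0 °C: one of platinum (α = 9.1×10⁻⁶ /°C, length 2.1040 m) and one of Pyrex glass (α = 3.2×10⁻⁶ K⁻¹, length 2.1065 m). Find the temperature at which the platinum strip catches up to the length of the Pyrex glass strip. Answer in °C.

T = 223.5 °C

L₁(1 + α₁ΔT) = L₂(1 + α₂ΔT) ⇒ ΔT = (L₂ − L₁)/(α₁L₁ − α₂L₂)
L₂ − L₁ = 2.1065 − 2.1040 = 2.50×10⁻³ m
α₁L₁ − α₂L₂ = 9.1×10⁻⁶×2.1040 − 3.2×10⁻⁶×2.1065 = 1.24056×10⁻⁵ m/K
ΔT = 2.50×10⁻³ / 1.24056×10⁻⁵ = 201.522 K
T = 22.0 + 201.522 = 223.522 °C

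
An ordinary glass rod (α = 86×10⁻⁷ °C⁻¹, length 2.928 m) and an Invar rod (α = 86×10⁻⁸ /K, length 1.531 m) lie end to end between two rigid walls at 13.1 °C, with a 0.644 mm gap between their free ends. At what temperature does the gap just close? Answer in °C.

α₁L₁ = 2.51808×10⁻⁵ m/K, α₂L₂ = 1.31666×10⁻⁶ m/K → total 2.649746×10⁻⁵ m/K
ΔT = g/(α₁L₁+α₂L₂) = 6.44×10⁻⁴ / 2.649746×10⁻⁵ = 24.304 K
T = 13.1 + 24.304 = 37.404 °C

T = 37.4 °C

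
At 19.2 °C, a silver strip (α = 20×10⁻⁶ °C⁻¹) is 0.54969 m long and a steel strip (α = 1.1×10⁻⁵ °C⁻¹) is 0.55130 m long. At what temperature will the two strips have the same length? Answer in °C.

Equal length when α₁L₁ΔT − α₂L₂ΔT = L₂ − L₁ = 1.61×10⁻³ m
α₁L₁ = 1.09938×10⁻⁵, α₂L₂ = 6.0643×10⁻⁶ → Δ(αL) = 4.9295×10⁻⁶ m/K
ΔT = 1.61×10⁻³ / 4.9295×10⁻⁶ = 326.605 K, so T = 19.2 + 326.605 = 345.805 °C

T = 345.8 °C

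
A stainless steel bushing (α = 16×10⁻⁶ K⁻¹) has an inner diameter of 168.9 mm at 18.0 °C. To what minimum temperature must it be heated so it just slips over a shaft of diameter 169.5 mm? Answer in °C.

Required Δd = 169.5 − 168.9 = 0.6 mm
Δd = αd₀ΔT ⇒ ΔT = Δd/(αd₀) = 0.6 / (16×10⁻⁶ × 168.9) = 222.02 K
T_min = 18.0 + 222.02 = 240.02 °C

T = 240 °C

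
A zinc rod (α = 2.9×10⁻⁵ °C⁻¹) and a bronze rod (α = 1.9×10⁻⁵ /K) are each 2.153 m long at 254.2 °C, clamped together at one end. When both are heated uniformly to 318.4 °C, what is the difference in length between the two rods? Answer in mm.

ΔT = 64.2 K
zinc: ΔL = 2.9×10⁻⁵ × 2.153 m × 64.2 = 4.0085×10⁻³ m = 4.0085 mm
bronze: ΔL = 1.9×10⁻⁵ × 2.153 m × 64.2 = 2.6262×10⁻³ m = 2.6262 mm
difference = 4.0085 − 2.6262 = 1.3823 mm

1.38 mm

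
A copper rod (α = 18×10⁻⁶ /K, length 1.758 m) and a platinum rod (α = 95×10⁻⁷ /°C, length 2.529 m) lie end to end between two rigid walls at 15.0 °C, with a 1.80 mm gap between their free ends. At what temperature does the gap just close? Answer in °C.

T = 47.3 °C

Gap closes when ΔL₁ + ΔL₂ = 1.80 mm = 1.80×10⁻³ m
(α₁L₁ + α₂L₂)ΔT = g
α₁L₁ + α₂L₂ = 18×10⁻⁶×1.758 + 95×10⁻⁷×2.529 = 5.56695×10⁻⁵ m/K
ΔT = 1.80×10⁻³ / 5.56695×10⁻⁵ = 32.334 K
T = 15.0 + 32.334 = 47.334 °C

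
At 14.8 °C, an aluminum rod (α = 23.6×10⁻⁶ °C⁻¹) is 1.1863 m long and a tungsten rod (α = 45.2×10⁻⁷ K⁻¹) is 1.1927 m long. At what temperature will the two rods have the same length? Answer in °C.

Equal length when α₁L₁ΔT − α₂L₂ΔT = L₂ − L₁ = 6.40×10⁻³ m
α₁L₁ = 2.799668×10⁻⁵, α₂L₂ = 5.391004×10⁻⁶ → Δ(αL) = 2.2605676×10⁻⁵ m/K
ΔT = 6.40×10⁻³ / 2.2605676×10⁻⁵ = 283.115 K, so T = 14.8 + 283.115 = 297.915 °C

T = 297.9 °C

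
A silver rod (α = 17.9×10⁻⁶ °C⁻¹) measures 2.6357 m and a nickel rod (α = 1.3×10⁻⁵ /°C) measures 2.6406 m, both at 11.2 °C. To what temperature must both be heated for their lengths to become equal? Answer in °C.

T = 392.5 °C

Equal length when α₁L₁ΔT − α₂L₂ΔT = L₂ − L₁ = 4.90×10⁻³ m
α₁L₁ = 4.717903×10⁻⁵, α₂L₂ = 3.43278×10⁻⁵ → Δ(αL) = 1.285123×10⁻⁵ m/K
ΔT = 4.90×10⁻³ / 1.285123×10⁻⁵ = 381.286 K, so T = 11.2 + 381.286 = 392.486 °C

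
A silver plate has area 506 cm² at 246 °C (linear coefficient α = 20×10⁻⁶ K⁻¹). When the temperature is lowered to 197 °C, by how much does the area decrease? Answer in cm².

ΔA = 0.992 cm²

Area coefficient ≈ 2α; |ΔT| = 49 K
ΔA = 2αA₀ΔT = 2(20×10⁻⁶)(506)(49) = 0.992 cm²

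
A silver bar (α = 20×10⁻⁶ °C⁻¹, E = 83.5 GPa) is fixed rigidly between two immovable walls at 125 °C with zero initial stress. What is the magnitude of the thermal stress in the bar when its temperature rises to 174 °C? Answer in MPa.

σ = 81.8 MPa

Fully constrained: the free strain ε = αΔT is blocked, so σ = Eε = EαΔT.
|ΔT| = 49 K
σ = 83.5×10⁹ × 20×10⁻⁶ × 49 = 8.18×10⁷ Pa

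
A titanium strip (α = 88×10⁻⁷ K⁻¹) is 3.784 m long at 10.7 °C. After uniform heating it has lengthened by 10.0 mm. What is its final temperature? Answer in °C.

T = 311 °C

ΔL = αL₀ΔT ⇒ ΔT = ΔL / (αL₀)
ΔT = 10.0×10⁻³ m / (88×10⁻⁷ × 3.784 m) = 300.31 K
T = 10.7 + 300.31 = 311.01 °C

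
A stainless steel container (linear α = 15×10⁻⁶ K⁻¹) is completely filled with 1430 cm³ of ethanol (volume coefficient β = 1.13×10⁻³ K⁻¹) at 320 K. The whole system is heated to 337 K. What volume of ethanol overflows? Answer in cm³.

The container also expands: β_container ≈ 3α = 4.5×10⁻⁵ /K
Net overflow = V₀(β_liq − 3α_cont)ΔT
β − 3α = 1.13×10⁻³ − 4.5×10⁻⁵ = 1.085×10⁻³ /K; ΔT = 17 K
ΔV = 1430 × 1.085×10⁻³ × 17 = 26.4 cm³

26.4 cm³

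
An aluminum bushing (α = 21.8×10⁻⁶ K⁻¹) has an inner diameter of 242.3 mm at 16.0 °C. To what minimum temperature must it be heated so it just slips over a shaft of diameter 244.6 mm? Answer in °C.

T = 451 °C

Required Δd = 244.6 − 242.3 = 2.3 mm
Δd = αd₀ΔT ⇒ ΔT = Δd/(αd₀) = 2.3 / (21.8×10⁻⁶ × 242.3) = 435.43 K
T_min = 16.0 + 435.43 = 451.43 °C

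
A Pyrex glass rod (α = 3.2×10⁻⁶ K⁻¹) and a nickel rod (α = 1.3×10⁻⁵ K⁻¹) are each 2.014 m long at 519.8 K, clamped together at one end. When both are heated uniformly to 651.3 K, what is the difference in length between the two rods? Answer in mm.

2.60 mm

ΔT = 131.5 K
Pyrex glass: ΔL = 3.2×10⁻⁶ × 2.014 m × 131.5 = 8.4749×10⁻⁴ m = 0.84749 mm
nickel: ΔL = 1.3×10⁻⁵ × 2.014 m × 131.5 = 3.4429×10⁻³ m = 3.4429 mm
difference = 3.4429 − 0.84749 = 2.59541 mm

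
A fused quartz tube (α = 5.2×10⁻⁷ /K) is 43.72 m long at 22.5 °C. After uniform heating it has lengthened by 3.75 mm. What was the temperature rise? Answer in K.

ΔT = 165 K

ΔL = αL₀ΔT ⇒ ΔT = ΔL / (αL₀)
ΔT = 3.75×10⁻³ m / (5.2×10⁻⁷ × 43.72 m) = 164.95 K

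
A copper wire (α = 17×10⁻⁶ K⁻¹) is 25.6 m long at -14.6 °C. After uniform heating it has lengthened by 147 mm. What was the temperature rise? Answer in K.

ΔT = 338 K

ΔL = αL₀ΔT ⇒ ΔT = ΔL / (αL₀)
ΔT = 147×10⁻³ m / (17×10⁻⁶ × 25.6 m) = 337.78 K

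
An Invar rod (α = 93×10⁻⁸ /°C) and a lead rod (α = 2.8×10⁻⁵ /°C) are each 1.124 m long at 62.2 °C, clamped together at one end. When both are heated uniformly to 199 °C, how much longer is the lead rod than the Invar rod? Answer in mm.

4.16 mm

ΔT = 136.8 K
Invar: ΔL = 93×10⁻⁸ × 1.124 m × 136.8 = 1.4300×10⁻⁴ m = 0.14300 mm
lead: ΔL = 2.8×10⁻⁵ × 1.124 m × 136.8 = 4.3054×10⁻³ m = 4.3054 mm
difference = 4.3054 − 0.14300 = 4.1624 mm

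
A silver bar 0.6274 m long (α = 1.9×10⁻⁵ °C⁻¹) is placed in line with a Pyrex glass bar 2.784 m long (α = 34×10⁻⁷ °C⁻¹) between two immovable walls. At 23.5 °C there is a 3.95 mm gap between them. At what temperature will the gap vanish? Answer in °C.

T = 208 °C

α₁L₁ = 1.19206×10⁻⁵ m/K, α₂L₂ = 9.4656×10⁻⁶ m/K → total 2.13862×10⁻⁵ m/K
ΔT = g/(α₁L₁+α₂L₂) = 3.95×10⁻³ / 2.13862×10⁻⁵ = 184.70 K
T = 23.5 + 184.70 = 208.20 °C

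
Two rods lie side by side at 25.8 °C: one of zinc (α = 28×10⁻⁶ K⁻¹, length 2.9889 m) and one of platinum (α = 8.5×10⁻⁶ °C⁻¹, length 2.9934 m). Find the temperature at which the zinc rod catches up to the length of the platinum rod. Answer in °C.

T = 103.1 °C

L₁(1 + α₁ΔT) = L₂(1 + α₂ΔT) ⇒ ΔT = (L₂ − L₁)/(α₁L₁ − α₂L₂)
L₂ − L₁ = 2.9934 − 2.9889 = 4.50×10⁻³ m
α₁L₁ − α₂L₂ = 28×10⁻⁶×2.9889 − 8.5×10⁻⁶×2.9934 = 5.82453×10⁻⁵ m/K
ΔT = 4.50×10⁻³ / 5.82453×10⁻⁵ = 77.259 K
T = 25.8 + 77.259 = 103.059 °C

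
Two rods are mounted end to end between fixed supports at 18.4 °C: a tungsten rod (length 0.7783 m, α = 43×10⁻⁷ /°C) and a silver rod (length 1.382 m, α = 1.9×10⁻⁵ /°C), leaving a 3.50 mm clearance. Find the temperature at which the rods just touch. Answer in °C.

T = 137 °C

Gap closes when ΔL₁ + ΔL₂ = 3.50 mm = 3.50×10⁻³ m
(α₁L₁ + α₂L₂)ΔT = g
α₁L₁ + α₂L₂ = 43×10⁻⁷×0.7783 + 1.9×10⁻⁵×1.382 = 2.960469×10⁻⁵ m/K
ΔT = 3.50×10⁻³ / 2.960469×10⁻⁵ = 118.22 K
T = 18.4 + 118.22 = 136.62 °C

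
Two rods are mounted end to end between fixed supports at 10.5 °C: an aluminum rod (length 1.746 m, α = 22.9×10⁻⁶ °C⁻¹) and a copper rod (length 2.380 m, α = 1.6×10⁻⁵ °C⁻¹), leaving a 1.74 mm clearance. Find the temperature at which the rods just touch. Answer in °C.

T = 32.8 °C

α₁L₁ = 3.99834×10⁻⁵ m/K, α₂L₂ = 3.808×10⁻⁵ m/K → total 7.80634×10⁻⁵ m/K
ΔT = g/(α₁L₁+α₂L₂) = 1.74×10⁻³ / 7.80634×10⁻⁵ = 22.290 K
T = 10.5 + 22.290 = 32.790 °C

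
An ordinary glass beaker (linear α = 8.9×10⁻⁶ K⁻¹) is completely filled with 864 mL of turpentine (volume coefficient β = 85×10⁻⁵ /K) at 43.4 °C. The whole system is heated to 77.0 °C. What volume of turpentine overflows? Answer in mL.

23.9 mL

The beaker also expands: β_container ≈ 3α = 2.67×10⁻⁵ /K
Net overflow = V₀(β_liq − 3α_cont)ΔT
β − 3α = 8.50×10⁻⁴ − 2.67×10⁻⁵ = 8.233×10⁻⁴ /K; ΔT = 33.6 K
ΔV = 864 × 8.233×10⁻⁴ × 33.6 = 23.9 mL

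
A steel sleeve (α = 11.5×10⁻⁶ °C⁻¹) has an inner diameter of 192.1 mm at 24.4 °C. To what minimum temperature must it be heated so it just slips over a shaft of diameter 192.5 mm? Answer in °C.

Required Δd = 192.5 − 192.1 = 0.4 mm
Δd = αd₀ΔT ⇒ ΔT = Δd/(αd₀) = 0.4 / (11.5×10⁻⁶ × 192.1) = 181.07 K
T_min = 24.4 + 181.07 = 205.47 °C

T = 205 °C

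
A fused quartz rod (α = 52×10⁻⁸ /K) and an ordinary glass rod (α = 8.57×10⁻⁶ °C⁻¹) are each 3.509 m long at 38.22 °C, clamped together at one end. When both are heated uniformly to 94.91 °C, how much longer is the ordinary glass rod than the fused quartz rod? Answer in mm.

1.60 mm

ΔT = 56.69 K
fused quartz: ΔL = 52×10⁻⁸ × 3.509 m × 56.69 = 1.0344×10⁻⁴ m = 0.10344 mm
ordinary glass: ΔL = 8.57×10⁻⁶ × 3.509 m × 56.69 = 1.7048×10⁻³ m = 1.7048 mm
difference = 1.7048 − 0.10344 = 1.60136 mm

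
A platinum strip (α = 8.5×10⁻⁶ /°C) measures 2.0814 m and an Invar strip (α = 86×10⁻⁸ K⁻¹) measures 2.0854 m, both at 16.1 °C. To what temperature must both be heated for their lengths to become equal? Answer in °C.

T = 267.7 °C

L₁(1 + α₁ΔT) = L₂(1 + α₂ΔT) ⇒ ΔT = (L₂ − L₁)/(α₁L₁ − α₂L₂)
L₂ − L₁ = 2.0854 − 2.0814 = 4.00×10⁻³ m
α₁L₁ − α₂L₂ = 8.5×10⁻⁶×2.0814 − 86×10⁻⁸×2.0854 = 1.5898456×10⁻⁵ m/K
ΔT = 4.00×10⁻³ / 1.5898456×10⁻⁵ = 251.597 K
T = 16.1 + 251.597 = 267.697 °C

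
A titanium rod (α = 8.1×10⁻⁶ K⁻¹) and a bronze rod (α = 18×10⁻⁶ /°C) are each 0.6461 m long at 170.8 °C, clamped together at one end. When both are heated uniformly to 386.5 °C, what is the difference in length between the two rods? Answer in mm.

ΔT = 215.7 K
titanium: ΔL = 8.1×10⁻⁶ × 0.6461 m × 215.7 = 1.1288×10⁻³ m = 1.1288 mm
bronze: ΔL = 18×10⁻⁶ × 0.6461 m × 215.7 = 2.5085×10⁻³ m = 2.5085 mm
difference = 2.5085 − 1.1288 = 1.3797 mm

1.38 mm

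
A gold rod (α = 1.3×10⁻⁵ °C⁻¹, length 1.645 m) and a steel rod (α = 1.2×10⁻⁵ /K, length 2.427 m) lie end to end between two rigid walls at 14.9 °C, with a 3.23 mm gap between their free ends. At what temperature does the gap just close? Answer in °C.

Gap closes when ΔL₁ + ΔL₂ = 3.23 mm = 3.23×10⁻³ m
(α₁L₁ + α₂L₂)ΔT = g
α₁L₁ + α₂L₂ = 1.3×10⁻⁵×1.645 + 1.2×10⁻⁵×2.427 = 5.0509×10⁻⁵ m/K
ΔT = 3.23×10⁻³ / 5.0509×10⁻⁵ = 63.949 K
T = 14.9 + 63.949 = 78.849 °C

T = 78.8 °C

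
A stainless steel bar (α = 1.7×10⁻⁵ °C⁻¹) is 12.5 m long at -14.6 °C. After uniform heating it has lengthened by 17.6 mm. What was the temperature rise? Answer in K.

ΔT = 82.8 K

ΔL = αL₀ΔT ⇒ ΔT = ΔL / (αL₀)
ΔT = 17.6×10⁻³ m / (1.7×10⁻⁵ × 12.5 m) = 82.824 K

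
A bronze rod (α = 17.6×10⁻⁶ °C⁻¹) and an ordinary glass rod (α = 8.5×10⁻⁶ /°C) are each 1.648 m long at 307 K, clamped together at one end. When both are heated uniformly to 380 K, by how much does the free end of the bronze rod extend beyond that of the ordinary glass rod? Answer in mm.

1.09 mm

ΔT = 73 K
bronze: ΔL = 17.6×10⁻⁶ × 1.648 m × 73 = 2.1174×10⁻³ m = 2.1174 mm
ordinary glass: ΔL = 8.5×10⁻⁶ × 1.648 m × 73 = 1.0226×10⁻³ m = 1.0226 mm
difference = 2.1174 − 1.0226 = 1.0948 mm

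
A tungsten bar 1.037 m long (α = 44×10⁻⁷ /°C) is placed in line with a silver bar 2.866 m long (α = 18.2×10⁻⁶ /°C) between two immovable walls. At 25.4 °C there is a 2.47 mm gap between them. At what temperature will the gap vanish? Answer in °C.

T = 68.9 °C

Gap closes when ΔL₁ + ΔL₂ = 2.47 mm = 2.47×10⁻³ m
(α₁L₁ + α₂L₂)ΔT = g
α₁L₁ + α₂L₂ = 44×10⁻⁷×1.037 + 18.2×10⁻⁶×2.866 = 5.6724×10⁻⁵ m/K
ΔT = 2.47×10⁻³ / 5.6724×10⁻⁵ = 43.544 K
T = 25.4 + 43.544 = 68.944 °C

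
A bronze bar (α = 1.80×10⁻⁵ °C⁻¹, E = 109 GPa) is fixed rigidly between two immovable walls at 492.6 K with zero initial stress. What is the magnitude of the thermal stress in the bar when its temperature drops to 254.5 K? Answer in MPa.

Fully constrained: the free strain ε = αΔT is blocked, so σ = Eε = EαΔT.
|ΔT| = 238.1 K
σ = 109×10⁹ × 1.80×10⁻⁵ × 238.1 = 4.67×10⁸ Pa

σ = 467 MPa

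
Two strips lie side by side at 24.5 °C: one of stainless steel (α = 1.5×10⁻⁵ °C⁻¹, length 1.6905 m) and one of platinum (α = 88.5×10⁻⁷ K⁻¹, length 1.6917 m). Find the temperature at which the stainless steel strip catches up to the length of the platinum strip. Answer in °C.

T = 140.0 °C

Equal length when α₁L₁ΔT − α₂L₂ΔT = L₂ − L₁ = 1.20×10⁻³ m
α₁L₁ = 2.53575×10⁻⁵, α₂L₂ = 1.4971545×10⁻⁵ → Δ(αL) = 1.0385955×10⁻⁵ m/K
ΔT = 1.20×10⁻³ / 1.0385955×10⁻⁵ = 115.541 K, so T = 24.5 + 115.541 = 140.041 °C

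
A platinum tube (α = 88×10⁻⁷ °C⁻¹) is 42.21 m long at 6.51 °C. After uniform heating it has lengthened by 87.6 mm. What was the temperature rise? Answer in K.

ΔT = 236 K

ΔL = αL₀ΔT ⇒ ΔT = ΔL / (αL₀)
ΔT = 87.6×10⁻³ m / (88×10⁻⁷ × 42.21 m) = 235.83 K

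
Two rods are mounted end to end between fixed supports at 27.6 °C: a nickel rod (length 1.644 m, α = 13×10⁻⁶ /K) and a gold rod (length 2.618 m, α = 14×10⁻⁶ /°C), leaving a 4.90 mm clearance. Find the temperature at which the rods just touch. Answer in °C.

T = 112 °C

α₁L₁ = 2.1372×10⁻⁵ m/K, α₂L₂ = 3.6652×10⁻⁵ m/K → total 5.8024×10⁻⁵ m/K
ΔT = g/(α₁L₁+α₂L₂) = 4.90×10⁻³ / 5.8024×10⁻⁵ = 84.45 K
T = 27.6 + 84.45 = 112.05 °C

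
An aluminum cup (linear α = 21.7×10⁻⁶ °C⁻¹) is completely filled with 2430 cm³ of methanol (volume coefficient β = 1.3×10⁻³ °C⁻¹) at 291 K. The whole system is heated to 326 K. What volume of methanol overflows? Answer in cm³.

The cup also expands: β_container ≈ 3α = 6.51×10⁻⁵ /K
Net overflow = V₀(β_liq − 3α_cont)ΔT
β − 3α = 1.30×10⁻³ − 6.51×10⁻⁵ = 1.2349×10⁻³ /K; ΔT = 35 K
ΔV = 2430 × 1.2349×10⁻³ × 35 = 105 cm³

105 cm³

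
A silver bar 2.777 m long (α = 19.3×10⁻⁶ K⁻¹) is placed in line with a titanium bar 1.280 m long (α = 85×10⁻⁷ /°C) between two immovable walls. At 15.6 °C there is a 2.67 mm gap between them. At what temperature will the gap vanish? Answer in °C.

α₁L₁ = 5.35961×10⁻⁵ m/K, α₂L₂ = 1.088×10⁻⁵ m/K → total 6.44761×10⁻⁵ m/K
ΔT = g/(α₁L₁+α₂L₂) = 2.67×10⁻³ / 6.44761×10⁻⁵ = 41.411 K
T = 15.6 + 41.411 = 57.011 °C

T = 57.0 °C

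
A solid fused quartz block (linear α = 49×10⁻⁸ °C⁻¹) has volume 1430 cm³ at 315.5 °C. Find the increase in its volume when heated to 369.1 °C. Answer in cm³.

ΔV = 0.113 cm³

Isotropic solid: β ≈ 3α = 1.5×10⁻⁶ /K; ΔT = 53.6 K
ΔV = 3αV₀ΔT = 3(49×10⁻⁸)(1430)(53.6) = 0.113 cm³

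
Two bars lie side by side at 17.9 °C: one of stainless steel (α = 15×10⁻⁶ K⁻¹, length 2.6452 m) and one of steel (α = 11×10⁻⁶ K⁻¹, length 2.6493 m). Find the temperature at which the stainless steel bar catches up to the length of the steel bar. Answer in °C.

Equal length when α₁L₁ΔT − α₂L₂ΔT = L₂ − L₁ = 4.10×10⁻³ m
α₁L₁ = 3.9678×10⁻⁵, α₂L₂ = 2.91423×10⁻⁵ → Δ(αL) = 1.05357×10⁻⁵ m/K
ΔT = 4.10×10⁻³ / 1.05357×10⁻⁵ = 389.153 K, so T = 17.9 + 389.153 = 407.053 °C

T = 407.1 °C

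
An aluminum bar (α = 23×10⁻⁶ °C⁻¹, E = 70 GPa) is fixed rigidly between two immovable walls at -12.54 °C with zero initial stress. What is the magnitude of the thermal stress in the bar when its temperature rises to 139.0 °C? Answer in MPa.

σ = 244 MPa

Fully constrained: the free strain ε = αΔT is blocked, so σ = Eε = EαΔT.
|ΔT| = 151.54 K
σ = 70.0×10⁹ × 23×10⁻⁶ × 151.54 = 2.44×10⁸ Pa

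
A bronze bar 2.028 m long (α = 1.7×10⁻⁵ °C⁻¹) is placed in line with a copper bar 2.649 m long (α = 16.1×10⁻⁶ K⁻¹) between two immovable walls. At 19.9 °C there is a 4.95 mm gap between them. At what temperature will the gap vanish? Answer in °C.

Gap closes when ΔL₁ + ΔL₂ = 4.95 mm = 4.95×10⁻³ m
(α₁L₁ + α₂L₂)ΔT = g
α₁L₁ + α₂L₂ = 1.7×10⁻⁵×2.028 + 16.1×10⁻⁶×2.649 = 7.71249×10⁻⁵ m/K
ΔT = 4.95×10⁻³ / 7.71249×10⁻⁵ = 64.182 K
T = 19.9 + 64.182 = 84.082 °C

T = 84.1 °C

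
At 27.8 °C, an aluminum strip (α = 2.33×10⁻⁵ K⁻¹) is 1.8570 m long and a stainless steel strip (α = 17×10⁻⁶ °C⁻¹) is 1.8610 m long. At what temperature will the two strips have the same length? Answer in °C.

T = 371.7 °C

L₁(1 + α₁ΔT) = L₂(1 + α₂ΔT) ⇒ ΔT = (L₂ − L₁)/(α₁L₁ − α₂L₂)
L₂ − L₁ = 1.8610 − 1.8570 = 4.00×10⁻³ m
α₁L₁ − α₂L₂ = 2.33×10⁻⁵×1.8570 − 17×10⁻⁶×1.8610 = 1.16311×10⁻⁵ m/K
ΔT = 4.00×10⁻³ / 1.16311×10⁻⁵ = 343.906 K
T = 27.8 + 343.906 = 371.706 °C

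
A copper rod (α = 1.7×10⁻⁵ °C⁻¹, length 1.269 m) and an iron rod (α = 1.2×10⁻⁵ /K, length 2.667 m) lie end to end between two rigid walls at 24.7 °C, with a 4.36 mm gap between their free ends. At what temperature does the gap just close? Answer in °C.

T = 106 °C

α₁L₁ = 2.1573×10⁻⁵ m/K, α₂L₂ = 3.2004×10⁻⁵ m/K → total 5.3577×10⁻⁵ m/K
ΔT = g/(α₁L₁+α₂L₂) = 4.36×10⁻³ / 5.3577×10⁻⁵ = 81.38 K
T = 24.7 + 81.38 = 106.08 °C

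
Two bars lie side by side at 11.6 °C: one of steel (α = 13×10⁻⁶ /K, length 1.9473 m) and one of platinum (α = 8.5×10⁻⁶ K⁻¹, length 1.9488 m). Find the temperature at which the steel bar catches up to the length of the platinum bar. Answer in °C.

Equal length when α₁L₁ΔT − α₂L₂ΔT = L₂ − L₁ = 1.50×10⁻³ m
α₁L₁ = 2.53149×10⁻⁵, α₂L₂ = 1.65648×10⁻⁵ → Δ(αL) = 8.7501×10⁻⁶ m/K
ΔT = 1.50×10⁻³ / 8.7501×10⁻⁶ = 171.427 K, so T = 11.6 + 171.427 = 183.027 °C

T = 183.0 °C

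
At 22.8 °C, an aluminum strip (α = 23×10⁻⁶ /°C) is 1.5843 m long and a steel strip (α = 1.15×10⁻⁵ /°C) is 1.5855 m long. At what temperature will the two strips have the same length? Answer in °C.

Equal length when α₁L₁ΔT − α₂L₂ΔT = L₂ − L₁ = 1.20×10⁻³ m
α₁L₁ = 3.64389×10⁻⁵, α₂L₂ = 1.823325×10⁻⁵ → Δ(αL) = 1.820565×10⁻⁵ m/K
ΔT = 1.20×10⁻³ / 1.820565×10⁻⁵ = 65.9136 K, so T = 22.8 + 65.9136 = 88.7136 °C

T = 88.71 °C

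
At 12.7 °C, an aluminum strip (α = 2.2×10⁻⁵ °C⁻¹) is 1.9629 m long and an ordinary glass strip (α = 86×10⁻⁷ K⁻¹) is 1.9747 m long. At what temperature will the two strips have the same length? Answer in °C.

T = 463.1 °C

Equal length when α₁L₁ΔT − α₂L₂ΔT = L₂ − L₁ = 1.18×10⁻² m
α₁L₁ = 4.31838×10⁻⁵, α₂L₂ = 1.698242×10⁻⁵ → Δ(αL) = 2.620138×10⁻⁵ m/K
ΔT = 1.18×10⁻² / 2.620138×10⁻⁵ = 450.358 K, so T = 12.7 + 450.358 = 463.058 °C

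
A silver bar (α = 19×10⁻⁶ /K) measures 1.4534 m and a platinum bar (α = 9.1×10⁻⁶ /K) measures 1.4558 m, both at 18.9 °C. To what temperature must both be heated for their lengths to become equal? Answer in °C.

T = 186.0 °C

Equal length when α₁L₁ΔT − α₂L₂ΔT = L₂ − L₁ = 2.40×10⁻³ m
α₁L₁ = 2.76146×10⁻⁵, α₂L₂ = 1.324778×10⁻⁵ → Δ(αL) = 1.436682×10⁻⁵ m/K
ΔT = 2.40×10⁻³ / 1.436682×10⁻⁵ = 167.052 K, so T = 18.9 + 167.052 = 185.952 °C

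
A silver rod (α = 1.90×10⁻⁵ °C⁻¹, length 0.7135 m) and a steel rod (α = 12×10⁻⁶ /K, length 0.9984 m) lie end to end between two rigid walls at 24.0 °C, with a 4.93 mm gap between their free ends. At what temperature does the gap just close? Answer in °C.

α₁L₁ = 1.35565×10⁻⁵ m/K, α₂L₂ = 1.19808×10⁻⁵ m/K → total 2.55373×10⁻⁵ m/K
ΔT = g/(α₁L₁+α₂L₂) = 4.93×10⁻³ / 2.55373×10⁻⁵ = 193.05 K
T = 24.0 + 193.05 = 217.05 °C

T = 217 °C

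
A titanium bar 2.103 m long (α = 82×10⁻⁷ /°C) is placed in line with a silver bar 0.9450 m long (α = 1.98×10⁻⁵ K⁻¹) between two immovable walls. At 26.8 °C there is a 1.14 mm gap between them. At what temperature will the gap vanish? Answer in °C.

α₁L₁ = 1.72446×10⁻⁵ m/K, α₂L₂ = 1.8711×10⁻⁵ m/K → total 3.59556×10⁻⁵ m/K
ΔT = g/(α₁L₁+α₂L₂) = 1.14×10⁻³ / 3.59556×10⁻⁵ = 31.706 K
T = 26.8 + 31.706 = 58.506 °C

T = 58.5 °C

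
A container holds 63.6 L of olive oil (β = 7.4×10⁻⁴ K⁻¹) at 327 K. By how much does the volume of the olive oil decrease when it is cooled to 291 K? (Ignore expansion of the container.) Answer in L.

|ΔT| = |291 − 327| = 36 K
ΔV = βV₀ΔT = (7.4×10⁻⁴)(63.6)(36) = 1.69 L

ΔV = 1.69 L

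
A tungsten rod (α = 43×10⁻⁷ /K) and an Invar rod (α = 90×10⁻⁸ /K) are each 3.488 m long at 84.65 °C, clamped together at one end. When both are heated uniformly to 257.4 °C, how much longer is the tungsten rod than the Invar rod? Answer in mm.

2.05 mm

ΔT = 172.75 K
tungsten: ΔL = 43×10⁻⁷ × 3.488 m × 172.75 = 2.5910×10⁻³ m = 2.5910 mm
Invar: ΔL = 90×10⁻⁸ × 3.488 m × 172.75 = 5.4230×10⁻⁴ m = 0.54230 mm
difference = 2.5910 − 0.54230 = 2.0487 mm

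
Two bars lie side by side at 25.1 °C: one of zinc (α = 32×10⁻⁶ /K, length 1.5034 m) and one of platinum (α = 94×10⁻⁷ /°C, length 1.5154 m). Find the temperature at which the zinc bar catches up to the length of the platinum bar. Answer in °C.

T = 379.5 °C

L₁(1 + α₁ΔT) = L₂(1 + α₂ΔT) ⇒ ΔT = (L₂ − L₁)/(α₁L₁ − α₂L₂)
L₂ − L₁ = 1.5154 − 1.5034 = 1.20×10⁻² m
α₁L₁ − α₂L₂ = 32×10⁻⁶×1.5034 − 94×10⁻⁷×1.5154 = 3.386404×10⁻⁵ m/K
ΔT = 1.20×10⁻² / 3.386404×10⁻⁵ = 354.358 K
T = 25.1 + 354.358 = 379.458 °C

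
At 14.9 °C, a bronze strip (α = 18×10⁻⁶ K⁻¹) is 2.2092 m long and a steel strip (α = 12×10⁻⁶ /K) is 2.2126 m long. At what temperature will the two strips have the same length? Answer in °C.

L₁(1 + α₁ΔT) = L₂(1 + α₂ΔT) ⇒ ΔT = (L₂ − L₁)/(α₁L₁ − α₂L₂)
L₂ − L₁ = 2.2126 − 2.2092 = 3.40×10⁻³ m
α₁L₁ − α₂L₂ = 18×10⁻⁶×2.2092 − 12×10⁻⁶×2.2126 = 1.32144×10⁻⁵ m/K
ΔT = 3.40×10⁻³ / 1.32144×10⁻⁵ = 257.295 K
T = 14.9 + 257.295 = 272.195 °C

T = 272.2 °C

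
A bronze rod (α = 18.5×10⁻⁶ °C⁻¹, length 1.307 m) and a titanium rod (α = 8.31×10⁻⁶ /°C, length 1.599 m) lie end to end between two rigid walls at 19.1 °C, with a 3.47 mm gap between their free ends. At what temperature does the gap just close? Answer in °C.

T = 112 °C

Gap closes when ΔL₁ + ΔL₂ = 3.47 mm = 3.47×10⁻³ m
(α₁L₁ + α₂L₂)ΔT = g
α₁L₁ + α₂L₂ = 18.5×10⁻⁶×1.307 + 8.31×10⁻⁶×1.599 = 3.746719×10⁻⁵ m/K
ΔT = 3.47×10⁻³ / 3.746719×10⁻⁵ = 92.61 K
T = 19.1 + 92.61 = 111.71 °C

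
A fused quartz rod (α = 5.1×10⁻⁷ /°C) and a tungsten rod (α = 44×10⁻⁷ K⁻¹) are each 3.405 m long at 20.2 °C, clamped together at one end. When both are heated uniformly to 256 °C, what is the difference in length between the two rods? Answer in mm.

3.12 mm

ΔT = 235.8 K
fused quartz: ΔL = 5.1×10⁻⁷ × 3.405 m × 235.8 = 4.0948×10⁻⁴ m = 0.40948 mm
tungsten: ΔL = 44×10⁻⁷ × 3.405 m × 235.8 = 3.5328×10⁻³ m = 3.5328 mm
difference = 3.5328 − 0.40948 = 3.12332 mm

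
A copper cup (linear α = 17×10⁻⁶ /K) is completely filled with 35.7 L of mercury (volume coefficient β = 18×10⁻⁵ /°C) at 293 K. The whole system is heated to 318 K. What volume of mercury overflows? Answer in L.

The cup also expands: β_container ≈ 3α = 5.1×10⁻⁵ /K
Net overflow = V₀(β_liq − 3α_cont)ΔT
β − 3α = 1.80×10⁻⁴ − 5.1×10⁻⁵ = 1.29×10⁻⁴ /K; ΔT = 25 K
ΔV = 35.7 × 1.29×10⁻⁴ × 25 = 0.115 L

0.115 L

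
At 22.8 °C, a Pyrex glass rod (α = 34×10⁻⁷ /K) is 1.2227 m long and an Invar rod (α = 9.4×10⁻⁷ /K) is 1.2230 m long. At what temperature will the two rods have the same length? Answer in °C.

T = 122.5 °C

L₁(1 + α₁ΔT) = L₂(1 + α₂ΔT) ⇒ ΔT = (L₂ − L₁)/(α₁L₁ − α₂L₂)
L₂ − L₁ = 1.2230 − 1.2227 = 3.00×10⁻⁴ m
α₁L₁ − α₂L₂ = 34×10⁻⁷×1.2227 − 9.4×10⁻⁷×1.2230 = 3.00756×10⁻⁶ m/K
ΔT = 3.00×10⁻⁴ / 3.00756×10⁻⁶ = 99.749 K
T = 22.8 + 99.749 = 122.549 °C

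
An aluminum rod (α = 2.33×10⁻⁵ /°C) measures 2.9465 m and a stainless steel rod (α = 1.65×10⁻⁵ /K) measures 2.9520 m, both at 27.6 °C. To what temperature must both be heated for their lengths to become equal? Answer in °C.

L₁(1 + α₁ΔT) = L₂(1 + α₂ΔT) ⇒ ΔT = (L₂ − L₁)/(α₁L₁ − α₂L₂)
L₂ − L₁ = 2.9520 − 2.9465 = 5.50×10⁻³ m
α₁L₁ − α₂L₂ = 2.33×10⁻⁵×2.9465 − 1.65×10⁻⁵×2.9520 = 1.994545×10⁻⁵ m/K
ΔT = 5.50×10⁻³ / 1.994545×10⁻⁵ = 275.752 K
T = 27.6 + 275.752 = 303.352 °C

T = 303.4 °C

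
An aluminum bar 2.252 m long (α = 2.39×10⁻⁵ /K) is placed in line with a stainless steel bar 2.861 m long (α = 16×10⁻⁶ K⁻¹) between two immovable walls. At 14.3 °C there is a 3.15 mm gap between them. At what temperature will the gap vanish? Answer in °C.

T = 45.9 °C

Gap closes when ΔL₁ + ΔL₂ = 3.15 mm = 3.15×10⁻³ m
(α₁L₁ + α₂L₂)ΔT = g
α₁L₁ + α₂L₂ = 2.39×10⁻⁵×2.252 + 16×10⁻⁶×2.861 = 9.95988×10⁻⁵ m/K
ΔT = 3.15×10⁻³ / 9.95988×10⁻⁵ = 31.627 K
T = 14.3 + 31.627 = 45.927 °C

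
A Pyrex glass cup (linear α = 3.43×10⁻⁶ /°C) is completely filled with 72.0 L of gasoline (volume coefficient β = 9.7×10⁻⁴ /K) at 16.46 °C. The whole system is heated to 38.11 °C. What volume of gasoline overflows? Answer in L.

The cup also expands: β_container ≈ 3α = 1.029×10⁻⁵ /K
Net overflow = V₀(β_liq − 3α_cont)ΔT
β − 3α = 9.70×10⁻⁴ − 1.029×10⁻⁵ = 9.5971×10⁻⁴ /K; ΔT = 21.65 K
ΔV = 72.0 × 9.5971×10⁻⁴ × 21.65 = 1.50 L

1.50 L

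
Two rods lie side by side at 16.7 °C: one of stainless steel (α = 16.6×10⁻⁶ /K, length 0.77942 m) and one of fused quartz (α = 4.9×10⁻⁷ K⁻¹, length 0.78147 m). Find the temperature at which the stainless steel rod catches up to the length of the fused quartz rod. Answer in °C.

L₁(1 + α₁ΔT) = L₂(1 + α₂ΔT) ⇒ ΔT = (L₂ − L₁)/(α₁L₁ − α₂L₂)
L₂ − L₁ = 0.78147 − 0.77942 = 2.05×10⁻³ m
α₁L₁ − α₂L₂ = 16.6×10⁻⁶×0.77942 − 4.9×10⁻⁷×0.78147 = 1.25554517×10⁻⁵ m/K
ΔT = 2.05×10⁻³ / 1.25554517×10⁻⁵ = 163.276 K
T = 16.7 + 163.276 = 179.976 °C

T = 180.0 °C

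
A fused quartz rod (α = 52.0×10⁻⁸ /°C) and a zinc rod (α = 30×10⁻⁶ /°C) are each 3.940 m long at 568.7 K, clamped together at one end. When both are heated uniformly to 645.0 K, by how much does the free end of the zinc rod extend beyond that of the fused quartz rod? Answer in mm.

ΔT = 76.3 K
fused quartz: ΔL = 52.0×10⁻⁸ × 3.940 m × 76.3 = 1.5632×10⁻⁴ m = 0.15632 mm
zinc: ΔL = 30×10⁻⁶ × 3.940 m × 76.3 = 9.0187×10⁻³ m = 9.0187 mm
difference = 9.0187 − 0.15632 = 8.86238 mm

8.86 mm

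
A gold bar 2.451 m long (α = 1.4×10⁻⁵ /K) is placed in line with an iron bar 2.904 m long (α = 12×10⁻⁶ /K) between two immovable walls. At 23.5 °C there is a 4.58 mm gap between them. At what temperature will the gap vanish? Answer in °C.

T = 89.7 °C

α₁L₁ = 3.4314×10⁻⁵ m/K, α₂L₂ = 3.4848×10⁻⁵ m/K → total 6.9162×10⁻⁵ m/K
ΔT = g/(α₁L₁+α₂L₂) = 4.58×10⁻³ / 6.9162×10⁻⁵ = 66.221 K
T = 23.5 + 66.221 = 89.721 °C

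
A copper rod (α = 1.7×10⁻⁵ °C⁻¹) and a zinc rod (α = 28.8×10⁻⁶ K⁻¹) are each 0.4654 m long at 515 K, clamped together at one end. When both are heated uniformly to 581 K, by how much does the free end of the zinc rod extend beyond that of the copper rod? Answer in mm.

ΔT = 66 K
copper: ΔL = 1.7×10⁻⁵ × 0.4654 m × 66 = 5.2218×10⁻⁴ m = 0.52218 mm
zinc: ΔL = 28.8×10⁻⁶ × 0.4654 m × 66 = 8.8463×10⁻⁴ m = 0.88463 mm
difference = 0.88463 − 0.52218 = 0.36245 mm

0.362 mm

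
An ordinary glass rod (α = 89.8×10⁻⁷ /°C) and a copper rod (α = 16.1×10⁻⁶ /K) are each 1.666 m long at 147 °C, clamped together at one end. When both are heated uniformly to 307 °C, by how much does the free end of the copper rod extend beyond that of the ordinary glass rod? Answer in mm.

ΔT = 160 K
ordinary glass: ΔL = 89.8×10⁻⁷ × 1.666 m × 160 = 2.3937×10⁻³ m = 2.3937 mm
copper: ΔL = 16.1×10⁻⁶ × 1.666 m × 160 = 4.2916×10⁻³ m = 4.2916 mm
difference = 4.2916 − 2.3937 = 1.8979 mm

1.90 mm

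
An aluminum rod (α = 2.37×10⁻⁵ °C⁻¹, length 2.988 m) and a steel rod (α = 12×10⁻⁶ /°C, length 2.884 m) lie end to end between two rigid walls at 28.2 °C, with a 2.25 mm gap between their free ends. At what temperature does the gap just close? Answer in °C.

Gap closes when ΔL₁ + ΔL₂ = 2.25 mm = 2.25×10⁻³ m
(α₁L₁ + α₂L₂)ΔT = g
α₁L₁ + α₂L₂ = 2.37×10⁻⁵×2.988 + 12×10⁻⁶×2.884 = 1.054236×10⁻⁴ m/K
ΔT = 2.25×10⁻³ / 1.054236×10⁻⁴ = 21.342 K
T = 28.2 + 21.342 = 49.542 °C

T = 49.5 °C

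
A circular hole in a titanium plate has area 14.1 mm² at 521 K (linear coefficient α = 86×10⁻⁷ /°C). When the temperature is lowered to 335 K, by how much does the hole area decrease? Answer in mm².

ΔA = 0.0451 mm²

Area coefficient ≈ 2α; |ΔT| = 186 K
ΔA = 2αA₀ΔT = 2(86×10⁻⁷)(14.1)(186) = 0.0451 mm²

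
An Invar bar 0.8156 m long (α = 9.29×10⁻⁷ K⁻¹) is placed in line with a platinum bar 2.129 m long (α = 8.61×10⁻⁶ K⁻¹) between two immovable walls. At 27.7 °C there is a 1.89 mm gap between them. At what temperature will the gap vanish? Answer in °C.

T = 127 °C

α₁L₁ = 7.576924×10⁻⁷ m/K, α₂L₂ = 1.833069×10⁻⁵ m/K → total 1.90883824×10⁻⁵ m/K
ΔT = g/(α₁L₁+α₂L₂) = 1.89×10⁻³ / 1.90883824×10⁻⁵ = 99.01 K
T = 27.7 + 99.01 = 126.71 °C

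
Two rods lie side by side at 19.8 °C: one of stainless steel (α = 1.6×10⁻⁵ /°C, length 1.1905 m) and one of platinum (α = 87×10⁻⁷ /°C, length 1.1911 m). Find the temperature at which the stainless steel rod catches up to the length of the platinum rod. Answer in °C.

T = 88.88 °C

Equal length when α₁L₁ΔT − α₂L₂ΔT = L₂ − L₁ = 6.00×10⁻⁴ m
α₁L₁ = 1.9048×10⁻⁵, α₂L₂ = 1.036257×10⁻⁵ → Δ(αL) = 8.68543×10⁻⁶ m/K
ΔT = 6.00×10⁻⁴ / 8.68543×10⁻⁶ = 69.0812 K, so T = 19.8 + 69.0812 = 88.8812 °C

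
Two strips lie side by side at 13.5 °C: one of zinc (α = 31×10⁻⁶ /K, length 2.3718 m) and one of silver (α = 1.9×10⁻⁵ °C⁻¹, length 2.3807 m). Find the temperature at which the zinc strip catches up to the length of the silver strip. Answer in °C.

L₁(1 + α₁ΔT) = L₂(1 + α₂ΔT) ⇒ ΔT = (L₂ − L₁)/(α₁L₁ − α₂L₂)
L₂ − L₁ = 2.3807 − 2.3718 = 8.90×10⁻³ m
α₁L₁ − α₂L₂ = 31×10⁻⁶×2.3718 − 1.9×10⁻⁵×2.3807 = 2.82925×10⁻⁵ m/K
ΔT = 8.90×10⁻³ / 2.82925×10⁻⁵ = 314.571 K
T = 13.5 + 314.571 = 328.071 °C

T = 328.1 °C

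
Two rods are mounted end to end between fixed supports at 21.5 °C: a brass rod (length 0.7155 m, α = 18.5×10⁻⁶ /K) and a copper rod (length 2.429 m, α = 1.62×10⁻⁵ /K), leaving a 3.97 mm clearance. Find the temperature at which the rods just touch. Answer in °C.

α₁L₁ = 1.323675×10⁻⁵ m/K, α₂L₂ = 3.93498×10⁻⁵ m/K → total 5.258655×10⁻⁵ m/K
ΔT = g/(α₁L₁+α₂L₂) = 3.97×10⁻³ / 5.258655×10⁻⁵ = 75.495 K
T = 21.5 + 75.495 = 96.995 °C

T = 97.0 °C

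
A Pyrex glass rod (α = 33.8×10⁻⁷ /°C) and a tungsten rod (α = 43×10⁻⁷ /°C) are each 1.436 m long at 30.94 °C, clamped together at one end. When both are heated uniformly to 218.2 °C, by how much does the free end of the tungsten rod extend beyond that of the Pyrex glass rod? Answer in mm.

ΔT = 187.26 K
Pyrex glass: ΔL = 33.8×10⁻⁷ × 1.436 m × 187.26 = 9.0890×10⁻⁴ m = 0.90890 mm
tungsten: ΔL = 43×10⁻⁷ × 1.436 m × 187.26 = 1.1563×10⁻³ m = 1.1563 mm
difference = 1.1563 − 0.90890 = 0.2474 mm

0.247 mm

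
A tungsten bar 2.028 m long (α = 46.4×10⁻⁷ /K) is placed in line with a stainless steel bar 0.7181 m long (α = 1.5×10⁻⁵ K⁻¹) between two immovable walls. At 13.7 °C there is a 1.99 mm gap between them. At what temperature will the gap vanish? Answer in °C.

T = 112 °C

α₁L₁ = 9.40992×10⁻⁶ m/K, α₂L₂ = 1.07715×10⁻⁵ m/K → total 2.018142×10⁻⁵ m/K
ΔT = g/(α₁L₁+α₂L₂) = 1.99×10⁻³ / 2.018142×10⁻⁵ = 98.61 K
T = 13.7 + 98.61 = 112.31 °C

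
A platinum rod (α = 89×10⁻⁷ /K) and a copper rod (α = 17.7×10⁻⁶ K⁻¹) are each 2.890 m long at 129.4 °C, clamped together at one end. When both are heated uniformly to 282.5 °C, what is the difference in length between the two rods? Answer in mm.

ΔT = 153.1 K
platinum: ΔL = 89×10⁻⁷ × 2.890 m × 153.1 = 3.9379×10⁻³ m = 3.9379 mm
copper: ΔL = 17.7×10⁻⁶ × 2.890 m × 153.1 = 7.8315×10⁻³ m = 7.8315 mm
difference = 7.8315 − 3.9379 = 3.8936 mm

3.89 mm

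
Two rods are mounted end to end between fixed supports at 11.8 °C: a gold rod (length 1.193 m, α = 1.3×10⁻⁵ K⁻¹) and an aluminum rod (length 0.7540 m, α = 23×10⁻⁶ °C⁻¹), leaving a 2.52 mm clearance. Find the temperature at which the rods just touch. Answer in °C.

T = 88.5 °C

Gap closes when ΔL₁ + ΔL₂ = 2.52 mm = 2.52×10⁻³ m
(α₁L₁ + α₂L₂)ΔT = g
α₁L₁ + α₂L₂ = 1.3×10⁻⁵×1.193 + 23×10⁻⁶×0.7540 = 3.2851×10⁻⁵ m/K
ΔT = 2.52×10⁻³ / 3.2851×10⁻⁵ = 76.710 K
T = 11.8 + 76.710 = 88.510 °C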